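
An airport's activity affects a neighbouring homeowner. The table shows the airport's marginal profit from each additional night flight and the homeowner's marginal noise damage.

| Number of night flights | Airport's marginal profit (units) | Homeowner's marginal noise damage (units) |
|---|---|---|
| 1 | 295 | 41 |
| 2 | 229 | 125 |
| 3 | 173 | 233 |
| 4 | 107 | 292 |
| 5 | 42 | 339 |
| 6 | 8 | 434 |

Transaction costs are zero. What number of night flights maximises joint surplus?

2

Bargaining reaches the level where marginal profit last exceeds marginal noise damage.
That holds through level 2 (229 ≥ 125) but not at 3 (173 < 233).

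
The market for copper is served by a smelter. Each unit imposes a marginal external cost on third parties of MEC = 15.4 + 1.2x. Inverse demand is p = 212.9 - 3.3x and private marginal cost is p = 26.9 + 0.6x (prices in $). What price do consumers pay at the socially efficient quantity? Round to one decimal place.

P = $102.5

Social marginal cost = private MC + MEC = 42.3 + 1.8x.
Set SMC = demand: 42.3 + 1.8x = 212.9 - 3.3x → x* = 33.4510.
Consumer price on the demand curve at x*: 212.9 − 3.3×33.4510 = 102.5117.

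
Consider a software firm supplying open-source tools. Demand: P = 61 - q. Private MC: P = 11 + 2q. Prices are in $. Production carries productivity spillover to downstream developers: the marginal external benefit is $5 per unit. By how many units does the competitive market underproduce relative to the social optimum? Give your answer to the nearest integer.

Market equilibrium (private): 11 + 2q = 61 - q → q_m = 16.6667.
Social marginal cost = private MC − MEB = 6 + 2q.
Set SMC = demand: 6 + 2q = 61 - q → q* = 18.3333.
Gap = |16.6667 − 18.3333| = 1.6666.

2 units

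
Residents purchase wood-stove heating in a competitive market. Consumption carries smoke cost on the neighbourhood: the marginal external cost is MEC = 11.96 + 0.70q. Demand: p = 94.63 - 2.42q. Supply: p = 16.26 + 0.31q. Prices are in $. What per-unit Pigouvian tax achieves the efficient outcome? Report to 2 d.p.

Social marginal benefit = demand − MEC = 82.67 - 3.12q.
Set SMB = MC: 82.67 - 3.12q = 16.26 + 0.31q → q* = 19.3615.
The Pigouvian tax equals MEC at q*: 11.96 + 0.70×19.3615 = 25.5131.

tax = $25.51 per unit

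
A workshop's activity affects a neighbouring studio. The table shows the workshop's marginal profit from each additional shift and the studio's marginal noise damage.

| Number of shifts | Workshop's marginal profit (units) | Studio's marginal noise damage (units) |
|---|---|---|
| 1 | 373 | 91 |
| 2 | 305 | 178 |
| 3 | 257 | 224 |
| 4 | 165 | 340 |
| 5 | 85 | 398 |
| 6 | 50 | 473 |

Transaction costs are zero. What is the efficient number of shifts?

Bargaining reaches the level where marginal profit last exceeds marginal noise damage.
That holds through level 3 (257 ≥ 224) but not at 4 (165 < 340).

3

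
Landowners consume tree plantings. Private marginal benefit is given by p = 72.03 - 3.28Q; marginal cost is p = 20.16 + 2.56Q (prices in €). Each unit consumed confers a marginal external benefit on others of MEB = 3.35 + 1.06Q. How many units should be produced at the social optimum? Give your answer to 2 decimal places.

Social marginal benefit = demand + MEB = 75.38 - 2.22Q.
Set SMB = MC: 75.38 - 2.22Q = 20.16 + 2.56Q → Q* = 11.5523.

Q* = 11.55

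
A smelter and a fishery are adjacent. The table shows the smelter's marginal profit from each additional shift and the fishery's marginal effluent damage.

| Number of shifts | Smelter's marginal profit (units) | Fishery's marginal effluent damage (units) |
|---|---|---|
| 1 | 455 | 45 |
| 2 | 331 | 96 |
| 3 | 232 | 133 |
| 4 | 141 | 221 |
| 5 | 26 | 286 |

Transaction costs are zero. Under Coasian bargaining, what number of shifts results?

3

Bargaining reaches the level where marginal profit last exceeds marginal effluent damage.
That holds through level 3 (232 ≥ 133) but not at 4 (141 < 221).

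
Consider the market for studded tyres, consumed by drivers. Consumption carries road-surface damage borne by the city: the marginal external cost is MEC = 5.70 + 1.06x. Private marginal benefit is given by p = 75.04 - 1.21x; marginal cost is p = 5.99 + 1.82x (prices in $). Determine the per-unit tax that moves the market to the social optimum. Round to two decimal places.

tax = $22.12 per unit

Social marginal benefit = demand − MEC = 69.34 - 2.27x.
Set SMB = MC: 69.34 - 2.27x = 5.99 + 1.82x → x* = 15.4890.
The Pigouvian tax equals MEC at x*: 5.70 + 1.06×15.4890 = 22.1183.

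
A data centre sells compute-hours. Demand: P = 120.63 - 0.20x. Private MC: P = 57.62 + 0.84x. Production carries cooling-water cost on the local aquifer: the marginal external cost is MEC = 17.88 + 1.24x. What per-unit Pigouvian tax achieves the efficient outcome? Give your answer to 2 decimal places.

tax = 42.42 per unit

Social marginal cost = private MC + MEC = 75.50 + 2.08x.
Set SMC = demand: 75.50 + 2.08x = 120.63 - 0.20x → x* = 19.7939.
The Pigouvian tax equals MEC at x*: 17.88 + 1.24×19.7939 = 42.4244.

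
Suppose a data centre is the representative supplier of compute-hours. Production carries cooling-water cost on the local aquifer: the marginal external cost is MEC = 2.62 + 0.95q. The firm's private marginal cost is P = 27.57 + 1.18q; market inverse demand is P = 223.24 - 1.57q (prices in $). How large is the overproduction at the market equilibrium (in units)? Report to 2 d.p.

18.98 units

Market equilibrium (private): 27.57 + 1.18q = 223.24 - 1.57q → q_m = 71.1527.
Social marginal cost = private MC + MEC = 30.19 + 2.13q.
Set SMC = demand: 30.19 + 2.13q = 223.24 - 1.57q → q* = 52.1757.
Gap = |71.1527 − 52.1757| = 18.9770.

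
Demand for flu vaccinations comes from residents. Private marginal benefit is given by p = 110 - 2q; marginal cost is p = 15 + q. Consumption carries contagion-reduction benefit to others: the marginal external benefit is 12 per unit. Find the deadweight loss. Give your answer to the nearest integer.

DWL = 24

Market equilibrium (private): 15 + q = 110 - 2q → q_m = 31.6667.
Social marginal benefit = demand + MEB = 122 - 2q.
Set SMB = MC: 122 - 2q = 15 + q → q* = 35.6667.
The loss is the area between SMB and MC from q* to q_m; with linear curves that's a triangle of height MEB(q_m).
DWL = ½ × 4.0000 × 12.0000 = 24.0000.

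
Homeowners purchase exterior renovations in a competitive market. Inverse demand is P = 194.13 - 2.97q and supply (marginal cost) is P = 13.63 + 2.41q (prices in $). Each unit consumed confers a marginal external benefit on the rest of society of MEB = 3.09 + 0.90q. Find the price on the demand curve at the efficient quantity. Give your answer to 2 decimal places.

P = $72.42

Social marginal benefit = demand + MEB = 197.22 - 2.07q.
Set SMB = MC: 197.22 - 2.07q = 13.63 + 2.41q → q* = 40.9799.
Consumer price on the demand curve at q*: 194.13 − 2.97×40.9799 = 72.4197.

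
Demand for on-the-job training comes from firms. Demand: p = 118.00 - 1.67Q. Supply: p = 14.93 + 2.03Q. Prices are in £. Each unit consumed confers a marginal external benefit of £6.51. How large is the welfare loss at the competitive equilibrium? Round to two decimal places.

DWL = £5.73

Market equilibrium (private): 14.93 + 2.03Q = 118.00 - 1.67Q → Q_m = 27.8568.
Social marginal benefit = demand + MEB = 124.51 - 1.67Q.
Set SMB = MC: 124.51 - 1.67Q = 14.93 + 2.03Q → Q* = 29.6162.
The welfare-loss triangle has base |Q_m − Q*| and height MEB(Q_m) (the vertical gap between SMB and MC is zero at Q* and MEB at Q_m).
DWL = ½ × 1.7594 × 6.5100 = 5.7268.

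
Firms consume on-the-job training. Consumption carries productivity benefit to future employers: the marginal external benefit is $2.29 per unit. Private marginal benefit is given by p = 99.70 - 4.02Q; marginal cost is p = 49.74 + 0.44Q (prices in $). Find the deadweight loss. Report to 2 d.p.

Market equilibrium (private): 49.74 + 0.44Q = 99.70 - 4.02Q → Q_m = 11.2018.
Social marginal benefit = demand + MEB = 101.99 - 4.02Q.
Set SMB = MC: 101.99 - 4.02Q = 49.74 + 0.44Q → Q* = 11.7152.
Height of the DWL triangle at Q_m is SMB(Q_m) − MC(Q_m) = MEB(Q_m) = 2.2900.
DWL = ½ × 0.5134 × 2.2900 = 0.5878.

DWL = $0.59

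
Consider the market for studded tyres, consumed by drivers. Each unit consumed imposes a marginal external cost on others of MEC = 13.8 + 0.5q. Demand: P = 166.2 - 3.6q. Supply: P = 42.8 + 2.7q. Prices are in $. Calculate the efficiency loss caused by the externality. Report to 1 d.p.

Market equilibrium (private): 42.8 + 2.7q = 166.2 - 3.6q → q_m = 19.5873.
Social marginal benefit = demand − MEC = 152.4 - 4.1q.
Set SMB = MC: 152.4 - 4.1q = 42.8 + 2.7q → q* = 16.1176.
The welfare-loss triangle has base |q_m − q*| and height MEC(q_m) (the vertical gap between SMB and MC is zero at q* and MEC at q_m).
DWL = ½ × 3.4697 × 23.5937 = 40.9315.

DWL = $40.9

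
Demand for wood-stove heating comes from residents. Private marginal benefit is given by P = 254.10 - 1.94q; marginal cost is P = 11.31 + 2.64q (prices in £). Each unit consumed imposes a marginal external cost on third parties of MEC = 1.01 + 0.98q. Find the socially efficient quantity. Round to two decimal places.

Social marginal benefit = demand − MEC = 253.09 - 2.92q.
Set SMB = MC: 253.09 - 2.92q = 11.31 + 2.64q → q* = 43.4856.

q* = 43.49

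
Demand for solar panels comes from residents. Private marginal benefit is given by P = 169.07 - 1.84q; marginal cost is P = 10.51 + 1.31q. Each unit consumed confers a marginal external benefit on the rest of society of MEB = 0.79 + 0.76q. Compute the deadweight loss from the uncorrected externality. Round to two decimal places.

Market equilibrium (private): 10.51 + 1.31q = 169.07 - 1.84q → q_m = 50.3365.
Social marginal benefit = demand + MEB = 169.86 - 1.08q.
Set SMB = MC: 169.86 - 1.08q = 10.51 + 1.31q → q* = 66.6736.
Between q* and q_m the wedge SMB − MC runs linearly from 0 to MEB(q_m), so the loss is a triangle.
DWL = ½ × 16.3371 × 39.0457 = 318.9468.

DWL = 318.95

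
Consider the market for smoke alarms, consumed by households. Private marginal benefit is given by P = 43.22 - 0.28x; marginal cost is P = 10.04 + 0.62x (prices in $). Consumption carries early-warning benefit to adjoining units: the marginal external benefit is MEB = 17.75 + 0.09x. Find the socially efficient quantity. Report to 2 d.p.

x* = 62.88

Social marginal benefit = demand + MEB = 60.97 - 0.19x.
Set SMB = MC: 60.97 - 0.19x = 10.04 + 0.62x → x* = 62.8765.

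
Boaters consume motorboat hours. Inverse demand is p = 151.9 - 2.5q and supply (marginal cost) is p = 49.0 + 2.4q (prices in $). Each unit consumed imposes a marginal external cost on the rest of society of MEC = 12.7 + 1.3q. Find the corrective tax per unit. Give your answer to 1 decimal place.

Social marginal benefit = demand − MEC = 139.2 - 3.8q.
Set SMB = MC: 139.2 - 3.8q = 49.0 + 2.4q → q* = 14.5484.
The Pigouvian tax equals MEC at q*: 12.7 + 1.3×14.5484 = 31.6129.

tax = $31.6 per unit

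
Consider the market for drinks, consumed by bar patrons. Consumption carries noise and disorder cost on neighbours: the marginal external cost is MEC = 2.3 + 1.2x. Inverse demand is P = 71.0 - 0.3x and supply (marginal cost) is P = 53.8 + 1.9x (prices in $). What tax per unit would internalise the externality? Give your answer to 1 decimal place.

Social marginal benefit = demand − MEC = 68.7 - 1.5x.
Set SMB = MC: 68.7 - 1.5x = 53.8 + 1.9x → x* = 4.3824.
The Pigouvian tax equals MEC at x*: 2.3 + 1.2×4.3824 = 7.5589.

tax = $7.6 per unit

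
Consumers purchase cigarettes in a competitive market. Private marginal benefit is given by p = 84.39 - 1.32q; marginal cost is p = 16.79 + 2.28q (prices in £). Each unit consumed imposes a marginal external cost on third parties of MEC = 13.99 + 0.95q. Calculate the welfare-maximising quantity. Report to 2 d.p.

q* = 11.78

Social marginal benefit = demand − MEC = 70.40 - 2.27q.
Set SMB = MC: 70.40 - 2.27q = 16.79 + 2.28q → q* = 11.7824.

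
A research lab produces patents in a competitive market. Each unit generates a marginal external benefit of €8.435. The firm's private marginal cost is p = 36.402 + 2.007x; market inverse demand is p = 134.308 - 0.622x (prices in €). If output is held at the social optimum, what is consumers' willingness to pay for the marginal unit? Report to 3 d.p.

Social marginal cost = private MC − MEB = 27.967 + 2.007x.
Set SMC = demand: 27.967 + 2.007x = 134.308 - 0.622x → x* = 40.4492.
Consumer price on the demand curve at x*: 134.308 − 0.622×40.4492 = 109.1486.

P = €109.149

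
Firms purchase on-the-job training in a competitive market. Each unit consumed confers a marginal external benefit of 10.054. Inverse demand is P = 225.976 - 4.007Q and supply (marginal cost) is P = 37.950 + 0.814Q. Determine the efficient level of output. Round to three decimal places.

Social marginal benefit = demand + MEB = 236.030 - 4.007Q.
Set SMB = MC: 236.030 - 4.007Q = 37.950 + 0.814Q → Q* = 41.0869.

Q* = 41.087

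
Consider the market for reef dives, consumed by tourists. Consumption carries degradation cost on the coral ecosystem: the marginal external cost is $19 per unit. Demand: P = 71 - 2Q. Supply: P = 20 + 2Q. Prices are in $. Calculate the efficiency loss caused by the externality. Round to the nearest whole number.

DWL = $45

Market equilibrium (private): 20 + 2Q = 71 - 2Q → Q_m = 12.7500.
Social marginal benefit = demand − MEC = 52 - 2Q.
Set SMB = MC: 52 - 2Q = 20 + 2Q → Q* = 8.0000.
The loss is the area between SMB and MC from Q* to Q_m; with linear curves that's a triangle of height MEC(Q_m).
DWL = ½ × 4.7500 × 19.0000 = 45.1250.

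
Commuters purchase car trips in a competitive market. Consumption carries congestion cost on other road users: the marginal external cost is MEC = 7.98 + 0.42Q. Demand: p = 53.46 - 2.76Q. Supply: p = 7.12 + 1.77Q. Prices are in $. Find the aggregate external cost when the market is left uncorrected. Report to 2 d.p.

Market equilibrium (private): 7.12 + 1.77Q = 53.46 - 2.76Q → Q_m = 10.2296.
Total external cost = ∫₀^{Q_m} (7.98 + 0.42Q) dQ = 7.98×10.2296 + ½×0.42×10.2296² = 103.6076.

$103.61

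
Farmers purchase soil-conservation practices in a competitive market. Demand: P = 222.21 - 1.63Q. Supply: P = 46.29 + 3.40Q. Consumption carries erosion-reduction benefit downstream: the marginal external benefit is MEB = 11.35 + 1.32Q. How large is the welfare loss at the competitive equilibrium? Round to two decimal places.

Market equilibrium (private): 46.29 + 3.40Q = 222.21 - 1.63Q → Q_m = 34.9742.
Social marginal benefit = demand + MEB = 233.56 - 0.31Q.
Set SMB = MC: 233.56 - 0.31Q = 46.29 + 3.40Q → Q* = 50.4771.
The loss is the area between SMB and MC from Q* to Q_m; with linear curves that's a triangle of height MEB(Q_m).
DWL = ½ × 15.5029 × 57.5159 = 445.8316.

DWL = 445.83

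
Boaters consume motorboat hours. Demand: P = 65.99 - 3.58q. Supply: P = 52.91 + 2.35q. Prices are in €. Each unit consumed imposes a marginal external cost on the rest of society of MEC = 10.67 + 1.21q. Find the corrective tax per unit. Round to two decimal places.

Social marginal benefit = demand − MEC = 55.32 - 4.79q.
Set SMB = MC: 55.32 - 4.79q = 52.91 + 2.35q → q* = 0.3375.
The Pigouvian tax equals MEC at q*: 10.67 + 1.21×0.3375 = 11.0784.

tax = €11.08 per unit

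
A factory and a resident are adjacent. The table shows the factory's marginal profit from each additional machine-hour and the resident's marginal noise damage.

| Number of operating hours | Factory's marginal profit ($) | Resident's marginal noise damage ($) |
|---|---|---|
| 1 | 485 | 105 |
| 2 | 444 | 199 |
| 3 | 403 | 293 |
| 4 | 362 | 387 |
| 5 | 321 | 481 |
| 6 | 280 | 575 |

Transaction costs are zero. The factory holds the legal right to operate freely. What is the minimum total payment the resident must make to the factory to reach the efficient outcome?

Left alone the factory would choose level 6 (marginal profit stays positive).
Efficient level: k* = 3 (marginal profit ≥ marginal noise damage through 3).
The resident must at least cover the factory's forgone profit from cutting 6→3: 362 + 321 + 280 = 963.

$963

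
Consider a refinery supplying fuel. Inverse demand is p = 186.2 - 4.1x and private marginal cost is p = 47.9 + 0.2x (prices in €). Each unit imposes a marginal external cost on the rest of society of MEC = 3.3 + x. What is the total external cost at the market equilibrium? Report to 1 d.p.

€623.4

Market equilibrium (private): 47.9 + 0.2x = 186.2 - 4.1x → x_m = 32.1628.
Total external cost = ∫₀^{x_m} (3.3 + 1.0x) dx = 3.3×32.1628 + ½×1.0×32.1628² = 623.3601.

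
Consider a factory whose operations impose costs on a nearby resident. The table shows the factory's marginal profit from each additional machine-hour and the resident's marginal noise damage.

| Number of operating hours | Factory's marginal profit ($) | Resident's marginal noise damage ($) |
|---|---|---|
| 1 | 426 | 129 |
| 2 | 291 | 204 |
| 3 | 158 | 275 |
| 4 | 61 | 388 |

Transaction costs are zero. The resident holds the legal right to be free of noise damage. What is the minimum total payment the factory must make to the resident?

$333

Efficient level: marginal profit ≥ marginal noise damage through level 2, so k* = 2.
With the resident holding the right, the factory must at least compensate total damage at k*: 129 + 204 = 333.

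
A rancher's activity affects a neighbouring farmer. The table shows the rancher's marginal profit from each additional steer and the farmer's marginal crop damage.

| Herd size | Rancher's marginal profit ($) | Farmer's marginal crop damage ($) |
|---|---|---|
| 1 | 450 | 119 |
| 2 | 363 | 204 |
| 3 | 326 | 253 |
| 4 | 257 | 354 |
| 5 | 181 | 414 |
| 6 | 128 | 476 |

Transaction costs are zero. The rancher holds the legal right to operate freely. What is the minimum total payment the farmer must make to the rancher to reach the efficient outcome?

$566

Left alone the rancher would choose level 6 (marginal profit stays positive).
Efficient level: k* = 3 (marginal profit ≥ marginal crop damage through 3).
The farmer must at least cover the rancher's forgone profit from cutting 6→3: 257 + 181 + 128 = 566.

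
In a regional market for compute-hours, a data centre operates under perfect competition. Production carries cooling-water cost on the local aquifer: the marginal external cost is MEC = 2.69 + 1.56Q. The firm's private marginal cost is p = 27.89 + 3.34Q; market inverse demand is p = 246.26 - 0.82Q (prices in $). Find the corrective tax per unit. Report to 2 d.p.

Social marginal cost = private MC + MEC = 30.58 + 4.90Q.
Set SMC = demand: 30.58 + 4.90Q = 246.26 - 0.82Q → Q* = 37.7063.
The Pigouvian tax equals MEC at Q*: 2.69 + 1.56×37.7063 = 61.5118.

tax = $61.51 per unit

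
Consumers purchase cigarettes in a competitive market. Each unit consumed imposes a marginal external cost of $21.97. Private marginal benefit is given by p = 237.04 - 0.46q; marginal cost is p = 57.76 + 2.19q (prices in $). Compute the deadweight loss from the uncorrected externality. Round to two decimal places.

Market equilibrium (private): 57.76 + 2.19q = 237.04 - 0.46q → q_m = 67.6528.
Social marginal benefit = demand − MEC = 215.07 - 0.46q.
Set SMB = MC: 215.07 - 0.46q = 57.76 + 2.19q → q* = 59.3623.
The loss is the area between SMB and MC from q* to q_m; with linear curves that's a triangle of height MEC(q_m).
DWL = ½ × 8.2905 × 21.9700 = 91.0711.

DWL = $91.07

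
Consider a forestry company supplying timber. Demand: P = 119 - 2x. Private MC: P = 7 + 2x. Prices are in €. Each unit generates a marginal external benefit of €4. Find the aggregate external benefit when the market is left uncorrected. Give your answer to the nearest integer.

€112

Market equilibrium (private): 7 + 2x = 119 - 2x → x_m = 28.0000.
Total external benefit = MEB × x_m = 4 × 28.0000 = 112.0000.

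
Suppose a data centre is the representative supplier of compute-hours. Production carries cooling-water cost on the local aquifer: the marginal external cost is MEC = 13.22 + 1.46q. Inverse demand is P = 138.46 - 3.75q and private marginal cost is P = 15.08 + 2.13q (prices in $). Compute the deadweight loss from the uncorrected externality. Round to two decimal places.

Market equilibrium (private): 15.08 + 2.13q = 138.46 - 3.75q → q_m = 20.9830.
Social marginal cost = private MC + MEC = 28.30 + 3.59q.
Set SMC = demand: 28.30 + 3.59q = 138.46 - 3.75q → q* = 15.0082.
Between q* and q_m the wedge SMC − demand runs linearly from 0 to MEC(q_m), so the loss is a triangle.
DWL = ½ × 5.9748 × 43.8552 = 131.0130.

DWL = $131.01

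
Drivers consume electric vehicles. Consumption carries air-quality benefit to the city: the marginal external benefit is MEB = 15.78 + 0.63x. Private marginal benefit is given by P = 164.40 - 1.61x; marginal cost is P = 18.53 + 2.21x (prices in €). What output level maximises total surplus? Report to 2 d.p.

Social marginal benefit = demand + MEB = 180.18 - 0.98x.
Set SMB = MC: 180.18 - 0.98x = 18.53 + 2.21x → x* = 50.6740.

x* = 50.67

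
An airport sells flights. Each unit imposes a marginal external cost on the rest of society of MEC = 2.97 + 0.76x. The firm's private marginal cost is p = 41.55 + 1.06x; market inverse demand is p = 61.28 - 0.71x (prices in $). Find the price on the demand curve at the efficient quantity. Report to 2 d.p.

Social marginal cost = private MC + MEC = 44.52 + 1.82x.
Set SMC = demand: 44.52 + 1.82x = 61.28 - 0.71x → x* = 6.6245.
Consumer price on the demand curve at x*: 61.28 − 0.71×6.6245 = 56.5766.

P = $56.58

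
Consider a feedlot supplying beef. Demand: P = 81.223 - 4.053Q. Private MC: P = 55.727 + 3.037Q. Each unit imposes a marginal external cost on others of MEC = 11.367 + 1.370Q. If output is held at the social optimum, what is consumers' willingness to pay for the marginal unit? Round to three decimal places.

P = 74.454

Social marginal cost = private MC + MEC = 67.094 + 4.407Q.
Set SMC = demand: 67.094 + 4.407Q = 81.223 - 4.053Q → Q* = 1.6701.
Consumer price on the demand curve at Q*: 81.223 − 4.053×1.6701 = 74.4541.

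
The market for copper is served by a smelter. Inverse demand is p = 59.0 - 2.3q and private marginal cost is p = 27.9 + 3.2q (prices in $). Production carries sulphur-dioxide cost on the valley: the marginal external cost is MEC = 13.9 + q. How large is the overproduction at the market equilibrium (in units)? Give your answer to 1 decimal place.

3.0 units

Market equilibrium (private): 27.9 + 3.2q = 59.0 - 2.3q → q_m = 5.6545.
Social marginal cost = private MC + MEC = 41.8 + 4.2q.
Set SMC = demand: 41.8 + 4.2q = 59.0 - 2.3q → q* = 2.6462.
Gap = |5.6545 − 2.6462| = 3.0083.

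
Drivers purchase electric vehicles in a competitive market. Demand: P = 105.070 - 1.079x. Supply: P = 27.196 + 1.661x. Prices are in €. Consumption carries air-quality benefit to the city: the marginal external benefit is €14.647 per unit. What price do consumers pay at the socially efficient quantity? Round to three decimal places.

P = €68.636

Social marginal benefit = demand + MEB = 119.717 - 1.079x.
Set SMB = MC: 119.717 - 1.079x = 27.196 + 1.661x → x* = 33.7668.
Consumer price on the demand curve at x*: 105.070 − 1.079×33.7668 = 68.6356.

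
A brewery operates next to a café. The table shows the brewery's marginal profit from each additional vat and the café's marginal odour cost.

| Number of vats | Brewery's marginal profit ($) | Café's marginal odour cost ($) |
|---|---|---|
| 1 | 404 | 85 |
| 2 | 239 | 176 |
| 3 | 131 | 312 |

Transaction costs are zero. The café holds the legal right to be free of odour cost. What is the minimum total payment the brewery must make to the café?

$261

Efficient level: marginal profit ≥ marginal odour cost through level 2, so k* = 2.
With the café holding the right, the brewery must at least compensate total damage at k*: 85 + 176 = 261.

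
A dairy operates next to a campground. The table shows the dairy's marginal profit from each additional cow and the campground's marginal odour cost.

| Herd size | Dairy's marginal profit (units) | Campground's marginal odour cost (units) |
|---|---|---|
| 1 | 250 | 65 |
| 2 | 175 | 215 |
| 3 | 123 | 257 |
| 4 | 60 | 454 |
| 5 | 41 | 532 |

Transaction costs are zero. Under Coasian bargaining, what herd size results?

Bargaining reaches the level where marginal profit last exceeds marginal odour cost.
That holds through level 1 (250 ≥ 65) but not at 2 (175 < 215).

1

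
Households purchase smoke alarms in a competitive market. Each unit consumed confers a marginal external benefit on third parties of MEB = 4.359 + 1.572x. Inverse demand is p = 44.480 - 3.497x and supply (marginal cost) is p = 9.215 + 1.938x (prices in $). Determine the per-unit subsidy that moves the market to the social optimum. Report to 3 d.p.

subsidy = $20.483 per unit

Social marginal benefit = demand + MEB = 48.839 - 1.925x.
Set SMB = MC: 48.839 - 1.925x = 9.215 + 1.938x → x* = 10.2573.
The Pigouvian subsidy equals MEB at x*: 4.359 + 1.572×10.2573 = 20.4835.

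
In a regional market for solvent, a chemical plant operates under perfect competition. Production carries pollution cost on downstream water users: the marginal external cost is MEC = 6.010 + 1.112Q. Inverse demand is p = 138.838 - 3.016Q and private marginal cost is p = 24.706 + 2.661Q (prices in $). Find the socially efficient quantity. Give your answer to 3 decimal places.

Q* = 15.926

Social marginal cost = private MC + MEC = 30.716 + 3.773Q.
Set SMC = demand: 30.716 + 3.773Q = 138.838 - 3.016Q → Q* = 15.9261.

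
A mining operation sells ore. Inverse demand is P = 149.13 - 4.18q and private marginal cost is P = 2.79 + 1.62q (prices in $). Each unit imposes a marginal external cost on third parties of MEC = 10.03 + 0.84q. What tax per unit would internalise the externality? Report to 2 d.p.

Social marginal cost = private MC + MEC = 12.82 + 2.46q.
Set SMC = demand: 12.82 + 2.46q = 149.13 - 4.18q → q* = 20.5286.
The Pigouvian tax equals MEC at q*: 10.03 + 0.84×20.5286 = 27.2740.

tax = $27.27 per unit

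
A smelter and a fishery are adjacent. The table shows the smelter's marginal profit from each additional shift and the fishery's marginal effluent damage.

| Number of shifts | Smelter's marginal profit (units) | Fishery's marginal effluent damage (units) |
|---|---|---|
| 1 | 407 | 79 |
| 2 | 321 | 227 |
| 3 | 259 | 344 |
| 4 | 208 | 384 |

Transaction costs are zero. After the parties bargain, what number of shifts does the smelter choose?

2

Bargaining reaches the level where marginal profit last exceeds marginal effluent damage.
That holds through level 2 (321 ≥ 227) but not at 3 (259 < 344).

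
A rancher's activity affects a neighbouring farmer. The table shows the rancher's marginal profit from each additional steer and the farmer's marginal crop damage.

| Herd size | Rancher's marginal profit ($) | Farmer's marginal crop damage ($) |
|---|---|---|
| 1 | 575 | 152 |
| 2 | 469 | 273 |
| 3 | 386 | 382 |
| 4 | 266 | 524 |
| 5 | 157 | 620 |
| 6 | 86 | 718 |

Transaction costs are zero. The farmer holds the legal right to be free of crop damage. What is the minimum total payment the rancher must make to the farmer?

$807

Efficient level: marginal profit ≥ marginal crop damage through level 3, so k* = 3.
With the farmer holding the right, the rancher must at least compensate total damage at k*: 152 + 273 + 382 = 807.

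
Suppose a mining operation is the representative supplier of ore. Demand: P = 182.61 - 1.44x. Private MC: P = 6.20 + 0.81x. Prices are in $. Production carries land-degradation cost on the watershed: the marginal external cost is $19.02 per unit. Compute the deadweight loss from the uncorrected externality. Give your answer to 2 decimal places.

Market equilibrium (private): 6.20 + 0.81x = 182.61 - 1.44x → x_m = 78.4044.
Social marginal cost = private MC + MEC = 25.22 + 0.81x.
Set SMC = demand: 25.22 + 0.81x = 182.61 - 1.44x → x* = 69.9511.
Height of the DWL triangle at x_m is SMC(x_m) − demand(x_m) = MEC(x_m) = 19.0200.
DWL = ½ × 8.4533 × 19.0200 = 80.3909.

DWL = $80.39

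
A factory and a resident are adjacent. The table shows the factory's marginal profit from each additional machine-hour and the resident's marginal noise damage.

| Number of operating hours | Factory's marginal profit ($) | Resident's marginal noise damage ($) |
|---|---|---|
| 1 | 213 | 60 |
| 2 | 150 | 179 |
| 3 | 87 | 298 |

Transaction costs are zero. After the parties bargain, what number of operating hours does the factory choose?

1

Bargaining reaches the level where marginal profit last exceeds marginal noise damage.
That holds through level 1 (213 ≥ 60) but not at 2 (150 < 179).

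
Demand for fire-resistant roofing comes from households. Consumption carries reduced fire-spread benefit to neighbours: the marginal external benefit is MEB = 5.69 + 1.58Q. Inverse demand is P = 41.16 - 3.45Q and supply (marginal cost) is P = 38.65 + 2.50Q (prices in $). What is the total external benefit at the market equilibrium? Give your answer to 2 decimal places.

Market equilibrium (private): 38.65 + 2.50Q = 41.16 - 3.45Q → Q_m = 0.4218.
Total external benefit = ∫₀^{Q_m} (5.69 + 1.58Q) dQ = 5.69×0.4218 + ½×1.58×0.4218² = 2.5406.

$2.54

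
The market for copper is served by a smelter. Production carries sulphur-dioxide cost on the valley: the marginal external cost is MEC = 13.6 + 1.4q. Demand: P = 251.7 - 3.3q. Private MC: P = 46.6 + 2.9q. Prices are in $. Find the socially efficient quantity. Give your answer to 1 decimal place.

q* = 25.2

Social marginal cost = private MC + MEC = 60.2 + 4.3q.
Set SMC = demand: 60.2 + 4.3q = 251.7 - 3.3q → q* = 25.1974.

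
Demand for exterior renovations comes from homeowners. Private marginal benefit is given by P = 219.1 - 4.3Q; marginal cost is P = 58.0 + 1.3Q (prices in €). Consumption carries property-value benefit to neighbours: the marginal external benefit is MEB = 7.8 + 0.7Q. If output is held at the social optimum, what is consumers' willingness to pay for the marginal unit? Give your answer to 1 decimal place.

P = €70.9

Social marginal benefit = demand + MEB = 226.9 - 3.6Q.
Set SMB = MC: 226.9 - 3.6Q = 58.0 + 1.3Q → Q* = 34.4694.
Consumer price on the demand curve at Q*: 219.1 − 4.3×34.4694 = 70.8816.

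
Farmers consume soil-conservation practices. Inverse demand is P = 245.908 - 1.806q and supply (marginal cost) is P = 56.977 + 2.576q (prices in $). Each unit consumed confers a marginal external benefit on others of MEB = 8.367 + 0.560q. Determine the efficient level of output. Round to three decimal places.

q* = 51.622

Social marginal benefit = demand + MEB = 254.275 - 1.246q.
Set SMB = MC: 254.275 - 1.246q = 56.977 + 2.576q → q* = 51.6217.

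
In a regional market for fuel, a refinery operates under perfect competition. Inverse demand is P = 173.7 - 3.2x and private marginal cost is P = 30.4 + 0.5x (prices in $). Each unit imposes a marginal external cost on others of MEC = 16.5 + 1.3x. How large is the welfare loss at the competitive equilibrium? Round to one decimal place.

DWL = $446.9

Market equilibrium (private): 30.4 + 0.5x = 173.7 - 3.2x → x_m = 38.7297.
Social marginal cost = private MC + MEC = 46.9 + 1.8x.
Set SMC = demand: 46.9 + 1.8x = 173.7 - 3.2x → x* = 25.3600.
The welfare-loss triangle has base |x_m − x*| and height MEC(x_m) (the vertical gap between SMC and demand is zero at x* and MEC at x_m).
DWL = ½ × 13.3697 × 66.8486 = 446.8729.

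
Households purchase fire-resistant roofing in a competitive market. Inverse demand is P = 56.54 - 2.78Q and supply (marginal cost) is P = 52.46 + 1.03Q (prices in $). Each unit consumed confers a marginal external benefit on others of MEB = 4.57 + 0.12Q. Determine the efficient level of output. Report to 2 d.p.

Social marginal benefit = demand + MEB = 61.11 - 2.66Q.
Set SMB = MC: 61.11 - 2.66Q = 52.46 + 1.03Q → Q* = 2.3442.

Q* = 2.34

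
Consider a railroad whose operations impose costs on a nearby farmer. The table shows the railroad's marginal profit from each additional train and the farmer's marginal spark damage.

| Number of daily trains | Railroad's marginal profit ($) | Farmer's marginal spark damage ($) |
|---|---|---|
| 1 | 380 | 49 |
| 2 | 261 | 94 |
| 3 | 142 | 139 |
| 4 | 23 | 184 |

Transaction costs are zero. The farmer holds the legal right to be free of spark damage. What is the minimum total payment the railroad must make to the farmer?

Efficient level: marginal profit ≥ marginal spark damage through level 3, so k* = 3.
With the farmer holding the right, the railroad must at least compensate total damage at k*: 49 + 94 + 139 = 282.

$282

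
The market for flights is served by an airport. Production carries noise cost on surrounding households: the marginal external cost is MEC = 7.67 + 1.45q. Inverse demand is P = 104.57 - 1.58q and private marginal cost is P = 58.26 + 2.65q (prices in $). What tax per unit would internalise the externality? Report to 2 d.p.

Social marginal cost = private MC + MEC = 65.93 + 4.10q.
Set SMC = demand: 65.93 + 4.10q = 104.57 - 1.58q → q* = 6.8028.
The Pigouvian tax equals MEC at q*: 7.67 + 1.45×6.8028 = 17.5341.

tax = $17.53 per unit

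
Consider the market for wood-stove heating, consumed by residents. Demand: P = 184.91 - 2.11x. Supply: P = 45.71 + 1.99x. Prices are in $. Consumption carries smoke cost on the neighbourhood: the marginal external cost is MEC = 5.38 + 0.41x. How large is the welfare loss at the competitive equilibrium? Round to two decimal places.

DWL = $41.30

Market equilibrium (private): 45.71 + 1.99x = 184.91 - 2.11x → x_m = 33.9512.
Social marginal benefit = demand − MEC = 179.53 - 2.52x.
Set SMB = MC: 179.53 - 2.52x = 45.71 + 1.99x → x* = 29.6718.
Between x* and x_m the wedge MC − SMB runs linearly from 0 to MEC(x_m), so the loss is a triangle.
DWL = ½ × 4.2794 × 19.3000 = 41.2962.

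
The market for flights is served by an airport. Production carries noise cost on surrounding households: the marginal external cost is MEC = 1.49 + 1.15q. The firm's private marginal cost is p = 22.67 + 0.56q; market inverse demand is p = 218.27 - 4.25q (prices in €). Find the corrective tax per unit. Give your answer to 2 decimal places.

Social marginal cost = private MC + MEC = 24.16 + 1.71q.
Set SMC = demand: 24.16 + 1.71q = 218.27 - 4.25q → q* = 32.5688.
The Pigouvian tax equals MEC at q*: 1.49 + 1.15×32.5688 = 38.9441.

tax = €38.94 per unit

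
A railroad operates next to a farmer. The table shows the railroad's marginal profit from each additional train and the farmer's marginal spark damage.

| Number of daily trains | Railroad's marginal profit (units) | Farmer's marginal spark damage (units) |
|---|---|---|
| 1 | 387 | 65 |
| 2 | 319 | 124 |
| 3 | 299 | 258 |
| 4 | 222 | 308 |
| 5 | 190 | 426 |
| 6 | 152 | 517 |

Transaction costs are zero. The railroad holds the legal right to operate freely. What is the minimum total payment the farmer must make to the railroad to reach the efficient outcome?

Left alone the railroad would choose level 6 (marginal profit stays positive).
Efficient level: k* = 3 (marginal profit ≥ marginal spark damage through 3).
The farmer must at least cover the railroad's forgone profit from cutting 6→3: 222 + 190 + 152 = 564.

564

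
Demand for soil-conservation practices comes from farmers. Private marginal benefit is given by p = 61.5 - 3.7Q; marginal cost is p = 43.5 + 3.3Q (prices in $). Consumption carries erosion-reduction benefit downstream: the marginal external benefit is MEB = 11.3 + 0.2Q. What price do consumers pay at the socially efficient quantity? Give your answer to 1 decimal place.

P = $45.6

Social marginal benefit = demand + MEB = 72.8 - 3.5Q.
Set SMB = MC: 72.8 - 3.5Q = 43.5 + 3.3Q → Q* = 4.3088.
Consumer price on the demand curve at Q*: 61.5 − 3.7×4.3088 = 45.5574.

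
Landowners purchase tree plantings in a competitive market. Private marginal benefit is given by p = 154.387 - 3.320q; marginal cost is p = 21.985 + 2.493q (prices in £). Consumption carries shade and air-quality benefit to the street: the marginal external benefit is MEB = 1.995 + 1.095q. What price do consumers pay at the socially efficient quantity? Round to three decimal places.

P = £59.813

Social marginal benefit = demand + MEB = 156.382 - 2.225q.
Set SMB = MC: 156.382 - 2.225q = 21.985 + 2.493q → q* = 28.4860.
Consumer price on the demand curve at q*: 154.387 − 3.320×28.4860 = 59.8135.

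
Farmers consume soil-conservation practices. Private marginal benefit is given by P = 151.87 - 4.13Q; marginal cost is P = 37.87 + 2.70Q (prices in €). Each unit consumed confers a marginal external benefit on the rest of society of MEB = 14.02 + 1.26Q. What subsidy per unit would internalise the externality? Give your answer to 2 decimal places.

subsidy = €42.98 per unit

Social marginal benefit = demand + MEB = 165.89 - 2.87Q.
Set SMB = MC: 165.89 - 2.87Q = 37.87 + 2.70Q → Q* = 22.9838.
The Pigouvian subsidy equals MEB at Q*: 14.02 + 1.26×22.9838 = 42.9796.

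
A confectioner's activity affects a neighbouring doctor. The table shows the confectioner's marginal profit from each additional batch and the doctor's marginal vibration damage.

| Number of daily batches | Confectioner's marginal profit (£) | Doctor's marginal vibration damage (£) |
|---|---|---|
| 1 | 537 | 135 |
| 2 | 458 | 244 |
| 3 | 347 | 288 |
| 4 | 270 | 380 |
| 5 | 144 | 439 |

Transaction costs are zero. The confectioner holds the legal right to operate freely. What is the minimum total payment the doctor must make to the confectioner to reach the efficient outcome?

£414

Left alone the confectioner would choose level 5 (marginal profit stays positive).
Efficient level: k* = 3 (marginal profit ≥ marginal vibration damage through 3).
The doctor must at least cover the confectioner's forgone profit from cutting 5→3: 270 + 144 = 414.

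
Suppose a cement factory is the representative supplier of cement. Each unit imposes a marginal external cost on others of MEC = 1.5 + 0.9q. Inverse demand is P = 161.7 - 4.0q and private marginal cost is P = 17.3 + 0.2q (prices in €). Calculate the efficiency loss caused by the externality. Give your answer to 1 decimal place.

Market equilibrium (private): 17.3 + 0.2q = 161.7 - 4.0q → q_m = 34.3810.
Social marginal cost = private MC + MEC = 18.8 + 1.1q.
Set SMC = demand: 18.8 + 1.1q = 161.7 - 4.0q → q* = 28.0196.
Between q* and q_m the wedge SMC − demand runs linearly from 0 to MEC(q_m), so the loss is a triangle.
DWL = ½ × 6.3614 × 32.4429 = 103.1911.

DWL = €103.2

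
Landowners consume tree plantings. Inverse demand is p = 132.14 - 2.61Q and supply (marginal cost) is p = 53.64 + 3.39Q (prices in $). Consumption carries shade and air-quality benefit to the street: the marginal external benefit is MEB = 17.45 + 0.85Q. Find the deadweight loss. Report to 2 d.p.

DWL = $79.25

Market equilibrium (private): 53.64 + 3.39Q = 132.14 - 2.61Q → Q_m = 13.0833.
Social marginal benefit = demand + MEB = 149.59 - 1.76Q.
Set SMB = MC: 149.59 - 1.76Q = 53.64 + 3.39Q → Q* = 18.6311.
The loss is the area between SMB and MC from Q* to Q_m; with linear curves that's a triangle of height MEB(Q_m).
DWL = ½ × 5.5478 × 28.5708 = 79.2525.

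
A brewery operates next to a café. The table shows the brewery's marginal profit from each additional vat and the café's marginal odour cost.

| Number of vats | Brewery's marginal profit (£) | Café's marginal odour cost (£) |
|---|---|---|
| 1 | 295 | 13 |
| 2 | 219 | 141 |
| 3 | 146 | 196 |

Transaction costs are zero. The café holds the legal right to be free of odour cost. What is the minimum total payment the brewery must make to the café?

£154

Efficient level: marginal profit ≥ marginal odour cost through level 2, so k* = 2.
With the café holding the right, the brewery must at least compensate total damage at k*: 13 + 141 = 154.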